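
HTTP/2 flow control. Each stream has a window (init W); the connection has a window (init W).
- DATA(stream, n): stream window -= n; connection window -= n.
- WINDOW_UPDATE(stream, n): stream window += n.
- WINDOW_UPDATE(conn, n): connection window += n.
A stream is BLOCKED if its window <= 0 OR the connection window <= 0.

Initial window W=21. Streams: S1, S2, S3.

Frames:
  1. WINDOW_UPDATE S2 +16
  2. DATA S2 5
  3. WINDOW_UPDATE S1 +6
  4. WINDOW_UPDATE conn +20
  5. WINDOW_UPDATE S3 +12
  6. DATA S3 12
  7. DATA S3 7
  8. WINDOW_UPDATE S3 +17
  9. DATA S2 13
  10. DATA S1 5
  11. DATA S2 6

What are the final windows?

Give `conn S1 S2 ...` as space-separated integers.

Answer: -7 22 13 31

Derivation:
Op 1: conn=21 S1=21 S2=37 S3=21 blocked=[]
Op 2: conn=16 S1=21 S2=32 S3=21 blocked=[]
Op 3: conn=16 S1=27 S2=32 S3=21 blocked=[]
Op 4: conn=36 S1=27 S2=32 S3=21 blocked=[]
Op 5: conn=36 S1=27 S2=32 S3=33 blocked=[]
Op 6: conn=24 S1=27 S2=32 S3=21 blocked=[]
Op 7: conn=17 S1=27 S2=32 S3=14 blocked=[]
Op 8: conn=17 S1=27 S2=32 S3=31 blocked=[]
Op 9: conn=4 S1=27 S2=19 S3=31 blocked=[]
Op 10: conn=-1 S1=22 S2=19 S3=31 blocked=[1, 2, 3]
Op 11: conn=-7 S1=22 S2=13 S3=31 blocked=[1, 2, 3]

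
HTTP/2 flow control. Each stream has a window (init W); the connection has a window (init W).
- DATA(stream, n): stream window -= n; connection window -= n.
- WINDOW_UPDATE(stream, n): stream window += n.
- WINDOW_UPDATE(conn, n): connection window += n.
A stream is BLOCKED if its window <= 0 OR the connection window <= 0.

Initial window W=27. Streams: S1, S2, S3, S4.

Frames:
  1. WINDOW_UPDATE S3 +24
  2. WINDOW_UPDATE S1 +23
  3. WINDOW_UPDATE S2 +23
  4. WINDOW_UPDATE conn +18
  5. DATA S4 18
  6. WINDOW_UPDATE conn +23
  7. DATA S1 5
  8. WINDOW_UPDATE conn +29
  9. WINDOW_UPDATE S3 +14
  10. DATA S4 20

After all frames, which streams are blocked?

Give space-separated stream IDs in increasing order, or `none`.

Op 1: conn=27 S1=27 S2=27 S3=51 S4=27 blocked=[]
Op 2: conn=27 S1=50 S2=27 S3=51 S4=27 blocked=[]
Op 3: conn=27 S1=50 S2=50 S3=51 S4=27 blocked=[]
Op 4: conn=45 S1=50 S2=50 S3=51 S4=27 blocked=[]
Op 5: conn=27 S1=50 S2=50 S3=51 S4=9 blocked=[]
Op 6: conn=50 S1=50 S2=50 S3=51 S4=9 blocked=[]
Op 7: conn=45 S1=45 S2=50 S3=51 S4=9 blocked=[]
Op 8: conn=74 S1=45 S2=50 S3=51 S4=9 blocked=[]
Op 9: conn=74 S1=45 S2=50 S3=65 S4=9 blocked=[]
Op 10: conn=54 S1=45 S2=50 S3=65 S4=-11 blocked=[4]

Answer: S4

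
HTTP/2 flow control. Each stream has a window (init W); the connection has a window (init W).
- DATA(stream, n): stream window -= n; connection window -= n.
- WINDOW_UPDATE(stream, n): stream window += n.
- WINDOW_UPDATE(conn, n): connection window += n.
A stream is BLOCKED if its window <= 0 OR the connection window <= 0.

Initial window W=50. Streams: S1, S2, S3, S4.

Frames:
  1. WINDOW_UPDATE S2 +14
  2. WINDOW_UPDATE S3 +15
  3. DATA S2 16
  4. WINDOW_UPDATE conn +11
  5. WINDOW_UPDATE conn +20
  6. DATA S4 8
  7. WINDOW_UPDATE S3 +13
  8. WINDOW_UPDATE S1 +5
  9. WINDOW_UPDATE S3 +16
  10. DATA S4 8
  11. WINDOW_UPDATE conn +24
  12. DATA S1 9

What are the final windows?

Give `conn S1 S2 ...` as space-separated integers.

Answer: 64 46 48 94 34

Derivation:
Op 1: conn=50 S1=50 S2=64 S3=50 S4=50 blocked=[]
Op 2: conn=50 S1=50 S2=64 S3=65 S4=50 blocked=[]
Op 3: conn=34 S1=50 S2=48 S3=65 S4=50 blocked=[]
Op 4: conn=45 S1=50 S2=48 S3=65 S4=50 blocked=[]
Op 5: conn=65 S1=50 S2=48 S3=65 S4=50 blocked=[]
Op 6: conn=57 S1=50 S2=48 S3=65 S4=42 blocked=[]
Op 7: conn=57 S1=50 S2=48 S3=78 S4=42 blocked=[]
Op 8: conn=57 S1=55 S2=48 S3=78 S4=42 blocked=[]
Op 9: conn=57 S1=55 S2=48 S3=94 S4=42 blocked=[]
Op 10: conn=49 S1=55 S2=48 S3=94 S4=34 blocked=[]
Op 11: conn=73 S1=55 S2=48 S3=94 S4=34 blocked=[]
Op 12: conn=64 S1=46 S2=48 S3=94 S4=34 blocked=[]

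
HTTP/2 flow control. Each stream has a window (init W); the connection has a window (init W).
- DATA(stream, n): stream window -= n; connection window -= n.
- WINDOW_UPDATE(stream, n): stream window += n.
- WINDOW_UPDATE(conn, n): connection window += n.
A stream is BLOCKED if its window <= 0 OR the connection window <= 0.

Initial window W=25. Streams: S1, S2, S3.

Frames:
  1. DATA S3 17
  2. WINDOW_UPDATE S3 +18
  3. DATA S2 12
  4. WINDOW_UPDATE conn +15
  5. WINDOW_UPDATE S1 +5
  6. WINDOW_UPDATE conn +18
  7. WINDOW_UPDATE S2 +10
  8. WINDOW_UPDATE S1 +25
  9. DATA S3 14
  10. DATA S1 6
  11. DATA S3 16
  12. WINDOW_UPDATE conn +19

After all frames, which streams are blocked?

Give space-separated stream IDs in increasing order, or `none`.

Op 1: conn=8 S1=25 S2=25 S3=8 blocked=[]
Op 2: conn=8 S1=25 S2=25 S3=26 blocked=[]
Op 3: conn=-4 S1=25 S2=13 S3=26 blocked=[1, 2, 3]
Op 4: conn=11 S1=25 S2=13 S3=26 blocked=[]
Op 5: conn=11 S1=30 S2=13 S3=26 blocked=[]
Op 6: conn=29 S1=30 S2=13 S3=26 blocked=[]
Op 7: conn=29 S1=30 S2=23 S3=26 blocked=[]
Op 8: conn=29 S1=55 S2=23 S3=26 blocked=[]
Op 9: conn=15 S1=55 S2=23 S3=12 blocked=[]
Op 10: conn=9 S1=49 S2=23 S3=12 blocked=[]
Op 11: conn=-7 S1=49 S2=23 S3=-4 blocked=[1, 2, 3]
Op 12: conn=12 S1=49 S2=23 S3=-4 blocked=[3]

Answer: S3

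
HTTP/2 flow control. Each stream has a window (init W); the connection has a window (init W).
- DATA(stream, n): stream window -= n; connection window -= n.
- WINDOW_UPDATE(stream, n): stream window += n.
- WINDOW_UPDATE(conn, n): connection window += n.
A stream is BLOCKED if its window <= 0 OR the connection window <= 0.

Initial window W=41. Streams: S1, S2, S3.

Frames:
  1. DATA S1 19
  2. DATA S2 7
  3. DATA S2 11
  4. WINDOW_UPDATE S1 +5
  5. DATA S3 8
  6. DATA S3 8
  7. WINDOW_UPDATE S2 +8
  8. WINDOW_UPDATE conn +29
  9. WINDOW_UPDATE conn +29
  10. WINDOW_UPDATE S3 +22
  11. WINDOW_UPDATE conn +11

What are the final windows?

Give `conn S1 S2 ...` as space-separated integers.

Answer: 57 27 31 47

Derivation:
Op 1: conn=22 S1=22 S2=41 S3=41 blocked=[]
Op 2: conn=15 S1=22 S2=34 S3=41 blocked=[]
Op 3: conn=4 S1=22 S2=23 S3=41 blocked=[]
Op 4: conn=4 S1=27 S2=23 S3=41 blocked=[]
Op 5: conn=-4 S1=27 S2=23 S3=33 blocked=[1, 2, 3]
Op 6: conn=-12 S1=27 S2=23 S3=25 blocked=[1, 2, 3]
Op 7: conn=-12 S1=27 S2=31 S3=25 blocked=[1, 2, 3]
Op 8: conn=17 S1=27 S2=31 S3=25 blocked=[]
Op 9: conn=46 S1=27 S2=31 S3=25 blocked=[]
Op 10: conn=46 S1=27 S2=31 S3=47 blocked=[]
Op 11: conn=57 S1=27 S2=31 S3=47 blocked=[]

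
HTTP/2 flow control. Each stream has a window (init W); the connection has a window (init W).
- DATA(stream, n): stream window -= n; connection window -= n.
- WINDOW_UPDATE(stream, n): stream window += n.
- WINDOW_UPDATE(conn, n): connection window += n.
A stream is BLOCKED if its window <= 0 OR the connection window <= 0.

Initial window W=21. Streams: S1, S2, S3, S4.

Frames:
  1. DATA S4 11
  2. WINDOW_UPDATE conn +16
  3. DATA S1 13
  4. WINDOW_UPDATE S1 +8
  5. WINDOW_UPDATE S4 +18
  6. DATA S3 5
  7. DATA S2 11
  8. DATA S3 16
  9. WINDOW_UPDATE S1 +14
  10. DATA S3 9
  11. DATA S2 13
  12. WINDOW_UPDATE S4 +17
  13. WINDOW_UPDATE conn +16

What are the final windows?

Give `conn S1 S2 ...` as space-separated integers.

Op 1: conn=10 S1=21 S2=21 S3=21 S4=10 blocked=[]
Op 2: conn=26 S1=21 S2=21 S3=21 S4=10 blocked=[]
Op 3: conn=13 S1=8 S2=21 S3=21 S4=10 blocked=[]
Op 4: conn=13 S1=16 S2=21 S3=21 S4=10 blocked=[]
Op 5: conn=13 S1=16 S2=21 S3=21 S4=28 blocked=[]
Op 6: conn=8 S1=16 S2=21 S3=16 S4=28 blocked=[]
Op 7: conn=-3 S1=16 S2=10 S3=16 S4=28 blocked=[1, 2, 3, 4]
Op 8: conn=-19 S1=16 S2=10 S3=0 S4=28 blocked=[1, 2, 3, 4]
Op 9: conn=-19 S1=30 S2=10 S3=0 S4=28 blocked=[1, 2, 3, 4]
Op 10: conn=-28 S1=30 S2=10 S3=-9 S4=28 blocked=[1, 2, 3, 4]
Op 11: conn=-41 S1=30 S2=-3 S3=-9 S4=28 blocked=[1, 2, 3, 4]
Op 12: conn=-41 S1=30 S2=-3 S3=-9 S4=45 blocked=[1, 2, 3, 4]
Op 13: conn=-25 S1=30 S2=-3 S3=-9 S4=45 blocked=[1, 2, 3, 4]

Answer: -25 30 -3 -9 45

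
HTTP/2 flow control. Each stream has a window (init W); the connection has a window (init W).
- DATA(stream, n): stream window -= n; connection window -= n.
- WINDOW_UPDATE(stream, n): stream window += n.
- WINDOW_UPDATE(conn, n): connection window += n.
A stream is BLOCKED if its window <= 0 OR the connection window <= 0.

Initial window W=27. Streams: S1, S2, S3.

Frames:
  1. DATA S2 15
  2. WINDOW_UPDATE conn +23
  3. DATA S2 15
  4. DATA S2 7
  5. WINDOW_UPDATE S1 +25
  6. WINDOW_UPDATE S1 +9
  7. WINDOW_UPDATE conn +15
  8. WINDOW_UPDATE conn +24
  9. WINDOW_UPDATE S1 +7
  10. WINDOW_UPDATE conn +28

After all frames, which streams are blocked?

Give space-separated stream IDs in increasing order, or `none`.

Op 1: conn=12 S1=27 S2=12 S3=27 blocked=[]
Op 2: conn=35 S1=27 S2=12 S3=27 blocked=[]
Op 3: conn=20 S1=27 S2=-3 S3=27 blocked=[2]
Op 4: conn=13 S1=27 S2=-10 S3=27 blocked=[2]
Op 5: conn=13 S1=52 S2=-10 S3=27 blocked=[2]
Op 6: conn=13 S1=61 S2=-10 S3=27 blocked=[2]
Op 7: conn=28 S1=61 S2=-10 S3=27 blocked=[2]
Op 8: conn=52 S1=61 S2=-10 S3=27 blocked=[2]
Op 9: conn=52 S1=68 S2=-10 S3=27 blocked=[2]
Op 10: conn=80 S1=68 S2=-10 S3=27 blocked=[2]

Answer: S2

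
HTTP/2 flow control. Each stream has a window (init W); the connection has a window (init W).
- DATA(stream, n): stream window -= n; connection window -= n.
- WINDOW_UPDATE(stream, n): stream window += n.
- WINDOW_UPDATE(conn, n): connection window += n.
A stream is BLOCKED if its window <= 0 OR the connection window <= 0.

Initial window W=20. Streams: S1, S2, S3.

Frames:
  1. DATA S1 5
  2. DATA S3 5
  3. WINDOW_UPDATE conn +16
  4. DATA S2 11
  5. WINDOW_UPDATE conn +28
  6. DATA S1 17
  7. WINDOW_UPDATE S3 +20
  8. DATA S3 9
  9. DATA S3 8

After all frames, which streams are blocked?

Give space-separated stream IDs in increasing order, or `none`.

Op 1: conn=15 S1=15 S2=20 S3=20 blocked=[]
Op 2: conn=10 S1=15 S2=20 S3=15 blocked=[]
Op 3: conn=26 S1=15 S2=20 S3=15 blocked=[]
Op 4: conn=15 S1=15 S2=9 S3=15 blocked=[]
Op 5: conn=43 S1=15 S2=9 S3=15 blocked=[]
Op 6: conn=26 S1=-2 S2=9 S3=15 blocked=[1]
Op 7: conn=26 S1=-2 S2=9 S3=35 blocked=[1]
Op 8: conn=17 S1=-2 S2=9 S3=26 blocked=[1]
Op 9: conn=9 S1=-2 S2=9 S3=18 blocked=[1]

Answer: S1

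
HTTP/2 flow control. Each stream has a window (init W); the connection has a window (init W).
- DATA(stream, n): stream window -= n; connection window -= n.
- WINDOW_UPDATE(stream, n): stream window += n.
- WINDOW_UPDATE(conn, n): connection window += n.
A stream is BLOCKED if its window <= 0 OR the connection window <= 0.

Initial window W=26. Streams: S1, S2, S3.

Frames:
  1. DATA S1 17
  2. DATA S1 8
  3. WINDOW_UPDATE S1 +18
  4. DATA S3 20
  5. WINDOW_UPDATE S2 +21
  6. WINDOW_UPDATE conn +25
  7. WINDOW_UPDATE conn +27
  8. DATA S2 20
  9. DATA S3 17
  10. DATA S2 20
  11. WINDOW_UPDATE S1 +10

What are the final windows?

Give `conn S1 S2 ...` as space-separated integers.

Answer: -24 29 7 -11

Derivation:
Op 1: conn=9 S1=9 S2=26 S3=26 blocked=[]
Op 2: conn=1 S1=1 S2=26 S3=26 blocked=[]
Op 3: conn=1 S1=19 S2=26 S3=26 blocked=[]
Op 4: conn=-19 S1=19 S2=26 S3=6 blocked=[1, 2, 3]
Op 5: conn=-19 S1=19 S2=47 S3=6 blocked=[1, 2, 3]
Op 6: conn=6 S1=19 S2=47 S3=6 blocked=[]
Op 7: conn=33 S1=19 S2=47 S3=6 blocked=[]
Op 8: conn=13 S1=19 S2=27 S3=6 blocked=[]
Op 9: conn=-4 S1=19 S2=27 S3=-11 blocked=[1, 2, 3]
Op 10: conn=-24 S1=19 S2=7 S3=-11 blocked=[1, 2, 3]
Op 11: conn=-24 S1=29 S2=7 S3=-11 blocked=[1, 2, 3]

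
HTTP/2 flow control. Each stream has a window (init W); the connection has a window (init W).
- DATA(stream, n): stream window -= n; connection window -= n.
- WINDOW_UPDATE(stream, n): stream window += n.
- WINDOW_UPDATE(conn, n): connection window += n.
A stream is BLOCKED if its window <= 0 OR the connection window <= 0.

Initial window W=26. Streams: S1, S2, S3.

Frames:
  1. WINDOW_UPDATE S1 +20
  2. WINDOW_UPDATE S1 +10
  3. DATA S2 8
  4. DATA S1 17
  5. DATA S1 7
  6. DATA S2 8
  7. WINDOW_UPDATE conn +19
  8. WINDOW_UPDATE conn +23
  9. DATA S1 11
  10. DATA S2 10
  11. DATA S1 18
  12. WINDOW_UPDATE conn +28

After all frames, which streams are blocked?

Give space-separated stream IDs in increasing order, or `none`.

Answer: S2

Derivation:
Op 1: conn=26 S1=46 S2=26 S3=26 blocked=[]
Op 2: conn=26 S1=56 S2=26 S3=26 blocked=[]
Op 3: conn=18 S1=56 S2=18 S3=26 blocked=[]
Op 4: conn=1 S1=39 S2=18 S3=26 blocked=[]
Op 5: conn=-6 S1=32 S2=18 S3=26 blocked=[1, 2, 3]
Op 6: conn=-14 S1=32 S2=10 S3=26 blocked=[1, 2, 3]
Op 7: conn=5 S1=32 S2=10 S3=26 blocked=[]
Op 8: conn=28 S1=32 S2=10 S3=26 blocked=[]
Op 9: conn=17 S1=21 S2=10 S3=26 blocked=[]
Op 10: conn=7 S1=21 S2=0 S3=26 blocked=[2]
Op 11: conn=-11 S1=3 S2=0 S3=26 blocked=[1, 2, 3]
Op 12: conn=17 S1=3 S2=0 S3=26 blocked=[2]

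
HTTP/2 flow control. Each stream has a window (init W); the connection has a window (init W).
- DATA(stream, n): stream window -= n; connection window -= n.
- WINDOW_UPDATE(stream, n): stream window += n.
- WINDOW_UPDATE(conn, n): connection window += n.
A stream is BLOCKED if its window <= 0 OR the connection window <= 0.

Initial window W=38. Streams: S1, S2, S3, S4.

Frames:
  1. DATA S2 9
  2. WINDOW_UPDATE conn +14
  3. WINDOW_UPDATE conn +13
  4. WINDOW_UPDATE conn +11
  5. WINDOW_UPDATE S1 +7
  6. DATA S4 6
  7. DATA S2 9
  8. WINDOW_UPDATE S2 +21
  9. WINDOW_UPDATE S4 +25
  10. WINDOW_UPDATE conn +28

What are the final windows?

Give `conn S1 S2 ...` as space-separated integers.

Op 1: conn=29 S1=38 S2=29 S3=38 S4=38 blocked=[]
Op 2: conn=43 S1=38 S2=29 S3=38 S4=38 blocked=[]
Op 3: conn=56 S1=38 S2=29 S3=38 S4=38 blocked=[]
Op 4: conn=67 S1=38 S2=29 S3=38 S4=38 blocked=[]
Op 5: conn=67 S1=45 S2=29 S3=38 S4=38 blocked=[]
Op 6: conn=61 S1=45 S2=29 S3=38 S4=32 blocked=[]
Op 7: conn=52 S1=45 S2=20 S3=38 S4=32 blocked=[]
Op 8: conn=52 S1=45 S2=41 S3=38 S4=32 blocked=[]
Op 9: conn=52 S1=45 S2=41 S3=38 S4=57 blocked=[]
Op 10: conn=80 S1=45 S2=41 S3=38 S4=57 blocked=[]

Answer: 80 45 41 38 57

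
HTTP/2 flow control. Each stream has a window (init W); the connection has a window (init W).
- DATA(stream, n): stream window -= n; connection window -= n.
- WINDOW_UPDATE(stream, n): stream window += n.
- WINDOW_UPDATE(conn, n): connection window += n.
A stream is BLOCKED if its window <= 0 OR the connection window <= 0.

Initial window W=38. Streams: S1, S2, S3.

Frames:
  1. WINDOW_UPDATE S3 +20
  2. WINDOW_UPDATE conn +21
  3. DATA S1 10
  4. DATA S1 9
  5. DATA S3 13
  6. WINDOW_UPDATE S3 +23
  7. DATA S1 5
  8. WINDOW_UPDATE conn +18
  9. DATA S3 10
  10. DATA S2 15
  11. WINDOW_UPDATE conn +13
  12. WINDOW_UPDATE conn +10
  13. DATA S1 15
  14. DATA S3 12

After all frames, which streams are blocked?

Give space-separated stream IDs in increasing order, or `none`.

Answer: S1

Derivation:
Op 1: conn=38 S1=38 S2=38 S3=58 blocked=[]
Op 2: conn=59 S1=38 S2=38 S3=58 blocked=[]
Op 3: conn=49 S1=28 S2=38 S3=58 blocked=[]
Op 4: conn=40 S1=19 S2=38 S3=58 blocked=[]
Op 5: conn=27 S1=19 S2=38 S3=45 blocked=[]
Op 6: conn=27 S1=19 S2=38 S3=68 blocked=[]
Op 7: conn=22 S1=14 S2=38 S3=68 blocked=[]
Op 8: conn=40 S1=14 S2=38 S3=68 blocked=[]
Op 9: conn=30 S1=14 S2=38 S3=58 blocked=[]
Op 10: conn=15 S1=14 S2=23 S3=58 blocked=[]
Op 11: conn=28 S1=14 S2=23 S3=58 blocked=[]
Op 12: conn=38 S1=14 S2=23 S3=58 blocked=[]
Op 13: conn=23 S1=-1 S2=23 S3=58 blocked=[1]
Op 14: conn=11 S1=-1 S2=23 S3=46 blocked=[1]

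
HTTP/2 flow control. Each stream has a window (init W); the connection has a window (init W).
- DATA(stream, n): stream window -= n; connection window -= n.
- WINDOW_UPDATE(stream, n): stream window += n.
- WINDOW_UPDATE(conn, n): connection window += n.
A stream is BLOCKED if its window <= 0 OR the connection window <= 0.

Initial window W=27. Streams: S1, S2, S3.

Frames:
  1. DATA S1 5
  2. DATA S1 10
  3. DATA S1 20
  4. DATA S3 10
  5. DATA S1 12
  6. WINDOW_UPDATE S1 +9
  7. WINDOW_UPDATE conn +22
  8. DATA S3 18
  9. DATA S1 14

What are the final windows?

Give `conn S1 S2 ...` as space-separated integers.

Answer: -40 -25 27 -1

Derivation:
Op 1: conn=22 S1=22 S2=27 S3=27 blocked=[]
Op 2: conn=12 S1=12 S2=27 S3=27 blocked=[]
Op 3: conn=-8 S1=-8 S2=27 S3=27 blocked=[1, 2, 3]
Op 4: conn=-18 S1=-8 S2=27 S3=17 blocked=[1, 2, 3]
Op 5: conn=-30 S1=-20 S2=27 S3=17 blocked=[1, 2, 3]
Op 6: conn=-30 S1=-11 S2=27 S3=17 blocked=[1, 2, 3]
Op 7: conn=-8 S1=-11 S2=27 S3=17 blocked=[1, 2, 3]
Op 8: conn=-26 S1=-11 S2=27 S3=-1 blocked=[1, 2, 3]
Op 9: conn=-40 S1=-25 S2=27 S3=-1 blocked=[1, 2, 3]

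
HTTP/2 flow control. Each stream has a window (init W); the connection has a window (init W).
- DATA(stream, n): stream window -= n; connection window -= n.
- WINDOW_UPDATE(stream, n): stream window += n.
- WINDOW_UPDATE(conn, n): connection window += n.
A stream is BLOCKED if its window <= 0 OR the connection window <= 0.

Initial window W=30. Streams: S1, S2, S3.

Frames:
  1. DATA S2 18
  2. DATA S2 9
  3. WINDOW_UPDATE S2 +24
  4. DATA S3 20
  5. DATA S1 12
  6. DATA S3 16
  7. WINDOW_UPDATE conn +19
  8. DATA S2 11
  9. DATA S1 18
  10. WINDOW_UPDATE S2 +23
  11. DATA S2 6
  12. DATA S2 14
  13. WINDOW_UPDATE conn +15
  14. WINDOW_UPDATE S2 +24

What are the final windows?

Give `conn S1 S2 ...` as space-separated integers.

Answer: -60 0 43 -6

Derivation:
Op 1: conn=12 S1=30 S2=12 S3=30 blocked=[]
Op 2: conn=3 S1=30 S2=3 S3=30 blocked=[]
Op 3: conn=3 S1=30 S2=27 S3=30 blocked=[]
Op 4: conn=-17 S1=30 S2=27 S3=10 blocked=[1, 2, 3]
Op 5: conn=-29 S1=18 S2=27 S3=10 blocked=[1, 2, 3]
Op 6: conn=-45 S1=18 S2=27 S3=-6 blocked=[1, 2, 3]
Op 7: conn=-26 S1=18 S2=27 S3=-6 blocked=[1, 2, 3]
Op 8: conn=-37 S1=18 S2=16 S3=-6 blocked=[1, 2, 3]
Op 9: conn=-55 S1=0 S2=16 S3=-6 blocked=[1, 2, 3]
Op 10: conn=-55 S1=0 S2=39 S3=-6 blocked=[1, 2, 3]
Op 11: conn=-61 S1=0 S2=33 S3=-6 blocked=[1, 2, 3]
Op 12: conn=-75 S1=0 S2=19 S3=-6 blocked=[1, 2, 3]
Op 13: conn=-60 S1=0 S2=19 S3=-6 blocked=[1, 2, 3]
Op 14: conn=-60 S1=0 S2=43 S3=-6 blocked=[1, 2, 3]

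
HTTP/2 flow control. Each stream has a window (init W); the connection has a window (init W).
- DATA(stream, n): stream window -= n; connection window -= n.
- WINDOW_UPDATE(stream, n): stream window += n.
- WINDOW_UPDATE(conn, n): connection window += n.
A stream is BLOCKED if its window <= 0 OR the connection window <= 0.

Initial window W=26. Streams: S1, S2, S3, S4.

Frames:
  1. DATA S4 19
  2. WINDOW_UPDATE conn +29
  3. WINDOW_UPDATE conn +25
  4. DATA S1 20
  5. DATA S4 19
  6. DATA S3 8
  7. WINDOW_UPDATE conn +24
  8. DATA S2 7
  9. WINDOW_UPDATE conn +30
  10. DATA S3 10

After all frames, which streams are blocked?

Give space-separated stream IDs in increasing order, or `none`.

Answer: S4

Derivation:
Op 1: conn=7 S1=26 S2=26 S3=26 S4=7 blocked=[]
Op 2: conn=36 S1=26 S2=26 S3=26 S4=7 blocked=[]
Op 3: conn=61 S1=26 S2=26 S3=26 S4=7 blocked=[]
Op 4: conn=41 S1=6 S2=26 S3=26 S4=7 blocked=[]
Op 5: conn=22 S1=6 S2=26 S3=26 S4=-12 blocked=[4]
Op 6: conn=14 S1=6 S2=26 S3=18 S4=-12 blocked=[4]
Op 7: conn=38 S1=6 S2=26 S3=18 S4=-12 blocked=[4]
Op 8: conn=31 S1=6 S2=19 S3=18 S4=-12 blocked=[4]
Op 9: conn=61 S1=6 S2=19 S3=18 S4=-12 blocked=[4]
Op 10: conn=51 S1=6 S2=19 S3=8 S4=-12 blocked=[4]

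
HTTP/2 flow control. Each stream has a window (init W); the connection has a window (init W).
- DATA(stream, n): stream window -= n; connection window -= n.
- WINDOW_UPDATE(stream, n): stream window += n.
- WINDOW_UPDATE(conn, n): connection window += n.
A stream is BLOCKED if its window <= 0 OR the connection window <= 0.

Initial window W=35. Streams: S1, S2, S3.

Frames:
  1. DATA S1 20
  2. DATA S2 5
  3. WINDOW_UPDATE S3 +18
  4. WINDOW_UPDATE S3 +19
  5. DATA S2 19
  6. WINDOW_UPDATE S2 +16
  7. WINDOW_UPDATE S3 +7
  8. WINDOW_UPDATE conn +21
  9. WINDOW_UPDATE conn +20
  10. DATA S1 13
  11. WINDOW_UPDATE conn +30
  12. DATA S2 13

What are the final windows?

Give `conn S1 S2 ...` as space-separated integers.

Answer: 36 2 14 79

Derivation:
Op 1: conn=15 S1=15 S2=35 S3=35 blocked=[]
Op 2: conn=10 S1=15 S2=30 S3=35 blocked=[]
Op 3: conn=10 S1=15 S2=30 S3=53 blocked=[]
Op 4: conn=10 S1=15 S2=30 S3=72 blocked=[]
Op 5: conn=-9 S1=15 S2=11 S3=72 blocked=[1, 2, 3]
Op 6: conn=-9 S1=15 S2=27 S3=72 blocked=[1, 2, 3]
Op 7: conn=-9 S1=15 S2=27 S3=79 blocked=[1, 2, 3]
Op 8: conn=12 S1=15 S2=27 S3=79 blocked=[]
Op 9: conn=32 S1=15 S2=27 S3=79 blocked=[]
Op 10: conn=19 S1=2 S2=27 S3=79 blocked=[]
Op 11: conn=49 S1=2 S2=27 S3=79 blocked=[]
Op 12: conn=36 S1=2 S2=14 S3=79 blocked=[]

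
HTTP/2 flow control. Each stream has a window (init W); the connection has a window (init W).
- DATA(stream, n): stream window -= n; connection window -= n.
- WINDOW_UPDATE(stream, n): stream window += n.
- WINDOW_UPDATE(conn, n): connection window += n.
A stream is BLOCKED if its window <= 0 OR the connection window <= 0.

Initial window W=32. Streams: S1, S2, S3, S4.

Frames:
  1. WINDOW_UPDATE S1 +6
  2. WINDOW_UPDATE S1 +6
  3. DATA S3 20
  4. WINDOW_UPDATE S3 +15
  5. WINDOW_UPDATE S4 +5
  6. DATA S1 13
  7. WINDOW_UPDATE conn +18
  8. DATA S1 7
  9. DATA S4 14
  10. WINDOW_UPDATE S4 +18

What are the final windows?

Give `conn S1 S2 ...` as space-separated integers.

Op 1: conn=32 S1=38 S2=32 S3=32 S4=32 blocked=[]
Op 2: conn=32 S1=44 S2=32 S3=32 S4=32 blocked=[]
Op 3: conn=12 S1=44 S2=32 S3=12 S4=32 blocked=[]
Op 4: conn=12 S1=44 S2=32 S3=27 S4=32 blocked=[]
Op 5: conn=12 S1=44 S2=32 S3=27 S4=37 blocked=[]
Op 6: conn=-1 S1=31 S2=32 S3=27 S4=37 blocked=[1, 2, 3, 4]
Op 7: conn=17 S1=31 S2=32 S3=27 S4=37 blocked=[]
Op 8: conn=10 S1=24 S2=32 S3=27 S4=37 blocked=[]
Op 9: conn=-4 S1=24 S2=32 S3=27 S4=23 blocked=[1, 2, 3, 4]
Op 10: conn=-4 S1=24 S2=32 S3=27 S4=41 blocked=[1, 2, 3, 4]

Answer: -4 24 32 27 41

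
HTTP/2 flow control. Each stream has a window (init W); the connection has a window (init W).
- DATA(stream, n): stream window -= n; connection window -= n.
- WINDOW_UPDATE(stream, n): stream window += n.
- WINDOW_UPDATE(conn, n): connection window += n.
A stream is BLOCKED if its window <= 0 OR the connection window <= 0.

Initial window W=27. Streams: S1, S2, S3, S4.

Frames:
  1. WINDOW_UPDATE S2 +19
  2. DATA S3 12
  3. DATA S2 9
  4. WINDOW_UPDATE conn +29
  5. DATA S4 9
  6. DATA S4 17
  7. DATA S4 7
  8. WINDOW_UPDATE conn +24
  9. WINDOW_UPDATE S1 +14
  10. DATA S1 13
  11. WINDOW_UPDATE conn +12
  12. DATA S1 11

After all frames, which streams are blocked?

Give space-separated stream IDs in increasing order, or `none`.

Answer: S4

Derivation:
Op 1: conn=27 S1=27 S2=46 S3=27 S4=27 blocked=[]
Op 2: conn=15 S1=27 S2=46 S3=15 S4=27 blocked=[]
Op 3: conn=6 S1=27 S2=37 S3=15 S4=27 blocked=[]
Op 4: conn=35 S1=27 S2=37 S3=15 S4=27 blocked=[]
Op 5: conn=26 S1=27 S2=37 S3=15 S4=18 blocked=[]
Op 6: conn=9 S1=27 S2=37 S3=15 S4=1 blocked=[]
Op 7: conn=2 S1=27 S2=37 S3=15 S4=-6 blocked=[4]
Op 8: conn=26 S1=27 S2=37 S3=15 S4=-6 blocked=[4]
Op 9: conn=26 S1=41 S2=37 S3=15 S4=-6 blocked=[4]
Op 10: conn=13 S1=28 S2=37 S3=15 S4=-6 blocked=[4]
Op 11: conn=25 S1=28 S2=37 S3=15 S4=-6 blocked=[4]
Op 12: conn=14 S1=17 S2=37 S3=15 S4=-6 blocked=[4]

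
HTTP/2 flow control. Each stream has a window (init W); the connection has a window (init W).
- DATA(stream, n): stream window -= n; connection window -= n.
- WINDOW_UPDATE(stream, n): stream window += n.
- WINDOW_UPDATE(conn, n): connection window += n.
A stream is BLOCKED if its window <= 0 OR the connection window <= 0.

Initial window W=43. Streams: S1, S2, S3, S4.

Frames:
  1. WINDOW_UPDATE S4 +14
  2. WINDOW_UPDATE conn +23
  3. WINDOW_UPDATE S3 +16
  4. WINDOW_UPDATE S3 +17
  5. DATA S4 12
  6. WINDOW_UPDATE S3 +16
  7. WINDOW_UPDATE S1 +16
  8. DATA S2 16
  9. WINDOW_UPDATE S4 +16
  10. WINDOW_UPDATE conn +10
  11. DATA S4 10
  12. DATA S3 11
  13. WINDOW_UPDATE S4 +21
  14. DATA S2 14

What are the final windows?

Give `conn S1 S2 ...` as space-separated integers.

Op 1: conn=43 S1=43 S2=43 S3=43 S4=57 blocked=[]
Op 2: conn=66 S1=43 S2=43 S3=43 S4=57 blocked=[]
Op 3: conn=66 S1=43 S2=43 S3=59 S4=57 blocked=[]
Op 4: conn=66 S1=43 S2=43 S3=76 S4=57 blocked=[]
Op 5: conn=54 S1=43 S2=43 S3=76 S4=45 blocked=[]
Op 6: conn=54 S1=43 S2=43 S3=92 S4=45 blocked=[]
Op 7: conn=54 S1=59 S2=43 S3=92 S4=45 blocked=[]
Op 8: conn=38 S1=59 S2=27 S3=92 S4=45 blocked=[]
Op 9: conn=38 S1=59 S2=27 S3=92 S4=61 blocked=[]
Op 10: conn=48 S1=59 S2=27 S3=92 S4=61 blocked=[]
Op 11: conn=38 S1=59 S2=27 S3=92 S4=51 blocked=[]
Op 12: conn=27 S1=59 S2=27 S3=81 S4=51 blocked=[]
Op 13: conn=27 S1=59 S2=27 S3=81 S4=72 blocked=[]
Op 14: conn=13 S1=59 S2=13 S3=81 S4=72 blocked=[]

Answer: 13 59 13 81 72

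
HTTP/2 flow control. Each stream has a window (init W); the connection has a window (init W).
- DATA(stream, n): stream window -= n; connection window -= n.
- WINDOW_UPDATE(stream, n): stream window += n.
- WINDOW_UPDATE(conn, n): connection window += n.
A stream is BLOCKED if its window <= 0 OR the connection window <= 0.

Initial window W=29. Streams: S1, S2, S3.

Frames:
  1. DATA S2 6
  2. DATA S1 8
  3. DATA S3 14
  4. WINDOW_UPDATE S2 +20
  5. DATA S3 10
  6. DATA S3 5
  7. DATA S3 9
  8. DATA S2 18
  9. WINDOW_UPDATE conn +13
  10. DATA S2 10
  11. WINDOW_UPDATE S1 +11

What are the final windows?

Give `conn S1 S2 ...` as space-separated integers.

Answer: -38 32 15 -9

Derivation:
Op 1: conn=23 S1=29 S2=23 S3=29 blocked=[]
Op 2: conn=15 S1=21 S2=23 S3=29 blocked=[]
Op 3: conn=1 S1=21 S2=23 S3=15 blocked=[]
Op 4: conn=1 S1=21 S2=43 S3=15 blocked=[]
Op 5: conn=-9 S1=21 S2=43 S3=5 blocked=[1, 2, 3]
Op 6: conn=-14 S1=21 S2=43 S3=0 blocked=[1, 2, 3]
Op 7: conn=-23 S1=21 S2=43 S3=-9 blocked=[1, 2, 3]
Op 8: conn=-41 S1=21 S2=25 S3=-9 blocked=[1, 2, 3]
Op 9: conn=-28 S1=21 S2=25 S3=-9 blocked=[1, 2, 3]
Op 10: conn=-38 S1=21 S2=15 S3=-9 blocked=[1, 2, 3]
Op 11: conn=-38 S1=32 S2=15 S3=-9 blocked=[1, 2, 3]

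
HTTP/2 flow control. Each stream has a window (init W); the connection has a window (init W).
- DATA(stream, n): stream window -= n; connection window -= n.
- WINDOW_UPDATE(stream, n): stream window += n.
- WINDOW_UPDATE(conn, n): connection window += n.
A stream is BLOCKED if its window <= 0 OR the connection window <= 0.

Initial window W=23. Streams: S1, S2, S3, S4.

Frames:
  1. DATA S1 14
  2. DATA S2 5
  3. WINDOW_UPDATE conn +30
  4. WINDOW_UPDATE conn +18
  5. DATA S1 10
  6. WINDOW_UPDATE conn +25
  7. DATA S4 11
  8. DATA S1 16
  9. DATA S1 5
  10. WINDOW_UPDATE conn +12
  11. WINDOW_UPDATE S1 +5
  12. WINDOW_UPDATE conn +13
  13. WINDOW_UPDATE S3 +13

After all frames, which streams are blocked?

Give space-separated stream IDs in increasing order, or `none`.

Op 1: conn=9 S1=9 S2=23 S3=23 S4=23 blocked=[]
Op 2: conn=4 S1=9 S2=18 S3=23 S4=23 blocked=[]
Op 3: conn=34 S1=9 S2=18 S3=23 S4=23 blocked=[]
Op 4: conn=52 S1=9 S2=18 S3=23 S4=23 blocked=[]
Op 5: conn=42 S1=-1 S2=18 S3=23 S4=23 blocked=[1]
Op 6: conn=67 S1=-1 S2=18 S3=23 S4=23 blocked=[1]
Op 7: conn=56 S1=-1 S2=18 S3=23 S4=12 blocked=[1]
Op 8: conn=40 S1=-17 S2=18 S3=23 S4=12 blocked=[1]
Op 9: conn=35 S1=-22 S2=18 S3=23 S4=12 blocked=[1]
Op 10: conn=47 S1=-22 S2=18 S3=23 S4=12 blocked=[1]
Op 11: conn=47 S1=-17 S2=18 S3=23 S4=12 blocked=[1]
Op 12: conn=60 S1=-17 S2=18 S3=23 S4=12 blocked=[1]
Op 13: conn=60 S1=-17 S2=18 S3=36 S4=12 blocked=[1]

Answer: S1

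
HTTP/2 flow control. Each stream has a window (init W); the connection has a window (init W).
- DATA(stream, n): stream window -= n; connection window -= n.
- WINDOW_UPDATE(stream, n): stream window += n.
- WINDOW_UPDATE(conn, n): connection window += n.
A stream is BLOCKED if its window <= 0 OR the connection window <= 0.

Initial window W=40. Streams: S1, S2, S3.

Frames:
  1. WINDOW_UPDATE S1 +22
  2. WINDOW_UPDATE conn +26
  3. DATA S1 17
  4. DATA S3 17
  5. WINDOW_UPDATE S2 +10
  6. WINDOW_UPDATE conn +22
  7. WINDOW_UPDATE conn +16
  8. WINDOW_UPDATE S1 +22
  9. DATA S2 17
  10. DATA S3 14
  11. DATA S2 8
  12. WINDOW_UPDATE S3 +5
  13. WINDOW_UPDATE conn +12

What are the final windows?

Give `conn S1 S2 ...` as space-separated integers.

Answer: 43 67 25 14

Derivation:
Op 1: conn=40 S1=62 S2=40 S3=40 blocked=[]
Op 2: conn=66 S1=62 S2=40 S3=40 blocked=[]
Op 3: conn=49 S1=45 S2=40 S3=40 blocked=[]
Op 4: conn=32 S1=45 S2=40 S3=23 blocked=[]
Op 5: conn=32 S1=45 S2=50 S3=23 blocked=[]
Op 6: conn=54 S1=45 S2=50 S3=23 blocked=[]
Op 7: conn=70 S1=45 S2=50 S3=23 blocked=[]
Op 8: conn=70 S1=67 S2=50 S3=23 blocked=[]
Op 9: conn=53 S1=67 S2=33 S3=23 blocked=[]
Op 10: conn=39 S1=67 S2=33 S3=9 blocked=[]
Op 11: conn=31 S1=67 S2=25 S3=9 blocked=[]
Op 12: conn=31 S1=67 S2=25 S3=14 blocked=[]
Op 13: conn=43 S1=67 S2=25 S3=14 blocked=[]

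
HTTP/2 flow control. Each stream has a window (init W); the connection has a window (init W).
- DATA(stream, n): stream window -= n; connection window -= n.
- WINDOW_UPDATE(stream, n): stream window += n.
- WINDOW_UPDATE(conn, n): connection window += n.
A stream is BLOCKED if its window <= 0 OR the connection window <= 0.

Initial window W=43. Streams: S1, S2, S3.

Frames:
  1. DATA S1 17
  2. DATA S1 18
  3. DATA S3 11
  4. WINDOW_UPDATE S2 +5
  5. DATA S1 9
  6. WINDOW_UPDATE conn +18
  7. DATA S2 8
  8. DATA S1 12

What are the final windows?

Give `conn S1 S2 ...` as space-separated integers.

Answer: -14 -13 40 32

Derivation:
Op 1: conn=26 S1=26 S2=43 S3=43 blocked=[]
Op 2: conn=8 S1=8 S2=43 S3=43 blocked=[]
Op 3: conn=-3 S1=8 S2=43 S3=32 blocked=[1, 2, 3]
Op 4: conn=-3 S1=8 S2=48 S3=32 blocked=[1, 2, 3]
Op 5: conn=-12 S1=-1 S2=48 S3=32 blocked=[1, 2, 3]
Op 6: conn=6 S1=-1 S2=48 S3=32 blocked=[1]
Op 7: conn=-2 S1=-1 S2=40 S3=32 blocked=[1, 2, 3]
Op 8: conn=-14 S1=-13 S2=40 S3=32 blocked=[1, 2, 3]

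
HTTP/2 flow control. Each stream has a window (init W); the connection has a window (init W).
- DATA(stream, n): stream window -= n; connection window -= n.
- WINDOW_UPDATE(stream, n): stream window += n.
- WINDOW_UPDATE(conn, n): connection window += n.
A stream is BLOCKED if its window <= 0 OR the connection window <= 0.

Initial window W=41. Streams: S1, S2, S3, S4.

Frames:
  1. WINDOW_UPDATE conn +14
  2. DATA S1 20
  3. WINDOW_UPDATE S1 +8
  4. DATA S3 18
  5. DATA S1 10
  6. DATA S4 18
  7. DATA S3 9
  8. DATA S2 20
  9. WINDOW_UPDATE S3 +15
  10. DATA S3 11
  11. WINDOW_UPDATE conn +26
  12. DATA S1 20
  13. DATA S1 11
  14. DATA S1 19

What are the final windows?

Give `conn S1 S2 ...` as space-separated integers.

Answer: -75 -31 21 18 23

Derivation:
Op 1: conn=55 S1=41 S2=41 S3=41 S4=41 blocked=[]
Op 2: conn=35 S1=21 S2=41 S3=41 S4=41 blocked=[]
Op 3: conn=35 S1=29 S2=41 S3=41 S4=41 blocked=[]
Op 4: conn=17 S1=29 S2=41 S3=23 S4=41 blocked=[]
Op 5: conn=7 S1=19 S2=41 S3=23 S4=41 blocked=[]
Op 6: conn=-11 S1=19 S2=41 S3=23 S4=23 blocked=[1, 2, 3, 4]
Op 7: conn=-20 S1=19 S2=41 S3=14 S4=23 blocked=[1, 2, 3, 4]
Op 8: conn=-40 S1=19 S2=21 S3=14 S4=23 blocked=[1, 2, 3, 4]
Op 9: conn=-40 S1=19 S2=21 S3=29 S4=23 blocked=[1, 2, 3, 4]
Op 10: conn=-51 S1=19 S2=21 S3=18 S4=23 blocked=[1, 2, 3, 4]
Op 11: conn=-25 S1=19 S2=21 S3=18 S4=23 blocked=[1, 2, 3, 4]
Op 12: conn=-45 S1=-1 S2=21 S3=18 S4=23 blocked=[1, 2, 3, 4]
Op 13: conn=-56 S1=-12 S2=21 S3=18 S4=23 blocked=[1, 2, 3, 4]
Op 14: conn=-75 S1=-31 S2=21 S3=18 S4=23 blocked=[1, 2, 3, 4]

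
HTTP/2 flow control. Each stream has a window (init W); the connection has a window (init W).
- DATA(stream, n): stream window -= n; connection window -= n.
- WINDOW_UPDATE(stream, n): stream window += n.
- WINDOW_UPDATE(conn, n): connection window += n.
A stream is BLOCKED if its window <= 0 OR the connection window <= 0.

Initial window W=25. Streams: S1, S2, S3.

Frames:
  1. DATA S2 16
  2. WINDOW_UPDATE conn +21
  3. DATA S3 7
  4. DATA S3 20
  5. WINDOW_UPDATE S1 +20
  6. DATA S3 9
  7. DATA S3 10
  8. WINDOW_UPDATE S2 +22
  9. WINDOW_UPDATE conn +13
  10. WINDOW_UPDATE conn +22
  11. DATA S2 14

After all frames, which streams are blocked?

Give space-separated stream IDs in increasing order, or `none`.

Answer: S3

Derivation:
Op 1: conn=9 S1=25 S2=9 S3=25 blocked=[]
Op 2: conn=30 S1=25 S2=9 S3=25 blocked=[]
Op 3: conn=23 S1=25 S2=9 S3=18 blocked=[]
Op 4: conn=3 S1=25 S2=9 S3=-2 blocked=[3]
Op 5: conn=3 S1=45 S2=9 S3=-2 blocked=[3]
Op 6: conn=-6 S1=45 S2=9 S3=-11 blocked=[1, 2, 3]
Op 7: conn=-16 S1=45 S2=9 S3=-21 blocked=[1, 2, 3]
Op 8: conn=-16 S1=45 S2=31 S3=-21 blocked=[1, 2, 3]
Op 9: conn=-3 S1=45 S2=31 S3=-21 blocked=[1, 2, 3]
Op 10: conn=19 S1=45 S2=31 S3=-21 blocked=[3]
Op 11: conn=5 S1=45 S2=17 S3=-21 blocked=[3]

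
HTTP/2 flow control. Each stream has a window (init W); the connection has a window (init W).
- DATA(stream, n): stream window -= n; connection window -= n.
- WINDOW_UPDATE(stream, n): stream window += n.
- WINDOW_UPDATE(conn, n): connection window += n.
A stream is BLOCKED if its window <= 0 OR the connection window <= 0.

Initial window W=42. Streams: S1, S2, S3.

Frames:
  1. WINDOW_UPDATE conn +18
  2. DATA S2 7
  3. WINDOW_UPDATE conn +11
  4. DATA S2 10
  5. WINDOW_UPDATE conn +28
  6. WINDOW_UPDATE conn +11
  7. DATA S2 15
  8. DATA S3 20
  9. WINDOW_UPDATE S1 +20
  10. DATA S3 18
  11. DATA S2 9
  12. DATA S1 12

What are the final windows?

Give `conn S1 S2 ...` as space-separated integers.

Op 1: conn=60 S1=42 S2=42 S3=42 blocked=[]
Op 2: conn=53 S1=42 S2=35 S3=42 blocked=[]
Op 3: conn=64 S1=42 S2=35 S3=42 blocked=[]
Op 4: conn=54 S1=42 S2=25 S3=42 blocked=[]
Op 5: conn=82 S1=42 S2=25 S3=42 blocked=[]
Op 6: conn=93 S1=42 S2=25 S3=42 blocked=[]
Op 7: conn=78 S1=42 S2=10 S3=42 blocked=[]
Op 8: conn=58 S1=42 S2=10 S3=22 blocked=[]
Op 9: conn=58 S1=62 S2=10 S3=22 blocked=[]
Op 10: conn=40 S1=62 S2=10 S3=4 blocked=[]
Op 11: conn=31 S1=62 S2=1 S3=4 blocked=[]
Op 12: conn=19 S1=50 S2=1 S3=4 blocked=[]

Answer: 19 50 1 4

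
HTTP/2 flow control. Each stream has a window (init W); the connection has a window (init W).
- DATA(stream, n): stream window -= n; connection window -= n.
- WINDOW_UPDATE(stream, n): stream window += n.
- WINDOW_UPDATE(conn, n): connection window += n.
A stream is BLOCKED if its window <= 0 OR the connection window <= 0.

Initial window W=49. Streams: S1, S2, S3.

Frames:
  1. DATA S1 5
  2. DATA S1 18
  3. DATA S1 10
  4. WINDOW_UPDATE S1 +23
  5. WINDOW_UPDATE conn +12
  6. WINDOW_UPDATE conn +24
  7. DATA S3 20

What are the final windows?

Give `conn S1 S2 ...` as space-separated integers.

Answer: 32 39 49 29

Derivation:
Op 1: conn=44 S1=44 S2=49 S3=49 blocked=[]
Op 2: conn=26 S1=26 S2=49 S3=49 blocked=[]
Op 3: conn=16 S1=16 S2=49 S3=49 blocked=[]
Op 4: conn=16 S1=39 S2=49 S3=49 blocked=[]
Op 5: conn=28 S1=39 S2=49 S3=49 blocked=[]
Op 6: conn=52 S1=39 S2=49 S3=49 blocked=[]
Op 7: conn=32 S1=39 S2=49 S3=29 blocked=[]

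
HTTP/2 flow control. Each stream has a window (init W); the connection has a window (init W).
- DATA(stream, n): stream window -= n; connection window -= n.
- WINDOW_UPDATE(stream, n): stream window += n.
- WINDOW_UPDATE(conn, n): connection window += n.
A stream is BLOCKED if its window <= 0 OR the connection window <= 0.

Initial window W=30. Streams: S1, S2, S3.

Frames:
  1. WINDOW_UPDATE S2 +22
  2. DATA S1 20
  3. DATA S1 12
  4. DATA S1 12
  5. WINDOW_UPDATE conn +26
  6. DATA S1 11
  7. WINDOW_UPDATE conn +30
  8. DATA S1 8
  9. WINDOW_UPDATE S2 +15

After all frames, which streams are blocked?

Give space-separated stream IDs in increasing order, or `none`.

Op 1: conn=30 S1=30 S2=52 S3=30 blocked=[]
Op 2: conn=10 S1=10 S2=52 S3=30 blocked=[]
Op 3: conn=-2 S1=-2 S2=52 S3=30 blocked=[1, 2, 3]
Op 4: conn=-14 S1=-14 S2=52 S3=30 blocked=[1, 2, 3]
Op 5: conn=12 S1=-14 S2=52 S3=30 blocked=[1]
Op 6: conn=1 S1=-25 S2=52 S3=30 blocked=[1]
Op 7: conn=31 S1=-25 S2=52 S3=30 blocked=[1]
Op 8: conn=23 S1=-33 S2=52 S3=30 blocked=[1]
Op 9: conn=23 S1=-33 S2=67 S3=30 blocked=[1]

Answer: S1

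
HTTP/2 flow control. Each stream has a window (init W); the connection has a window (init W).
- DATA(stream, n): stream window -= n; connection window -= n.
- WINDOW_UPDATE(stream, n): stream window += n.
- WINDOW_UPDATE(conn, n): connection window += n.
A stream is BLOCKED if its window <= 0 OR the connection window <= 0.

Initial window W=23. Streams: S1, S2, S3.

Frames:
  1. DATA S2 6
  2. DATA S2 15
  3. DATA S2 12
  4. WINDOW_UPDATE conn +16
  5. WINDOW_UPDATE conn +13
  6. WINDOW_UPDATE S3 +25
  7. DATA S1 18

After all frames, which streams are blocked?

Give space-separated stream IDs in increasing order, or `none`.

Op 1: conn=17 S1=23 S2=17 S3=23 blocked=[]
Op 2: conn=2 S1=23 S2=2 S3=23 blocked=[]
Op 3: conn=-10 S1=23 S2=-10 S3=23 blocked=[1, 2, 3]
Op 4: conn=6 S1=23 S2=-10 S3=23 blocked=[2]
Op 5: conn=19 S1=23 S2=-10 S3=23 blocked=[2]
Op 6: conn=19 S1=23 S2=-10 S3=48 blocked=[2]
Op 7: conn=1 S1=5 S2=-10 S3=48 blocked=[2]

Answer: S2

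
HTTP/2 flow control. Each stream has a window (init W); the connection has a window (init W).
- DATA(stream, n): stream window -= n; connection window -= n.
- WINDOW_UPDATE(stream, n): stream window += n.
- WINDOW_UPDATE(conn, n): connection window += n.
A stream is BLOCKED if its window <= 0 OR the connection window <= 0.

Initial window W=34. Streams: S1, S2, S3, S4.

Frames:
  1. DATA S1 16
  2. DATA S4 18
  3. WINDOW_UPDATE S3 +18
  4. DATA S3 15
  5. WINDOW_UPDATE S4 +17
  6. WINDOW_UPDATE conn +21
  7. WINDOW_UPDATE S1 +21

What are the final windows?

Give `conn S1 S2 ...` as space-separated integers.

Answer: 6 39 34 37 33

Derivation:
Op 1: conn=18 S1=18 S2=34 S3=34 S4=34 blocked=[]
Op 2: conn=0 S1=18 S2=34 S3=34 S4=16 blocked=[1, 2, 3, 4]
Op 3: conn=0 S1=18 S2=34 S3=52 S4=16 blocked=[1, 2, 3, 4]
Op 4: conn=-15 S1=18 S2=34 S3=37 S4=16 blocked=[1, 2, 3, 4]
Op 5: conn=-15 S1=18 S2=34 S3=37 S4=33 blocked=[1, 2, 3, 4]
Op 6: conn=6 S1=18 S2=34 S3=37 S4=33 blocked=[]
Op 7: conn=6 S1=39 S2=34 S3=37 S4=33 blocked=[]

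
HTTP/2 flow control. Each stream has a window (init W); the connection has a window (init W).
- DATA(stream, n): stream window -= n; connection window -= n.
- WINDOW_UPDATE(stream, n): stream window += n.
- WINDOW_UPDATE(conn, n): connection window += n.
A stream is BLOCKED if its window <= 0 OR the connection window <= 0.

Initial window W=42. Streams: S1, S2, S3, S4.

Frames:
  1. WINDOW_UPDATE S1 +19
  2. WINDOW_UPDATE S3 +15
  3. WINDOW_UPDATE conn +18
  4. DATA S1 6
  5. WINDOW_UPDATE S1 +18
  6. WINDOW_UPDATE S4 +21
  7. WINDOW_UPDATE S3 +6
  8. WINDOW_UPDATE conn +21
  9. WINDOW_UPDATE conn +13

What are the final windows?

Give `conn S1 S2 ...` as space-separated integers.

Answer: 88 73 42 63 63

Derivation:
Op 1: conn=42 S1=61 S2=42 S3=42 S4=42 blocked=[]
Op 2: conn=42 S1=61 S2=42 S3=57 S4=42 blocked=[]
Op 3: conn=60 S1=61 S2=42 S3=57 S4=42 blocked=[]
Op 4: conn=54 S1=55 S2=42 S3=57 S4=42 blocked=[]
Op 5: conn=54 S1=73 S2=42 S3=57 S4=42 blocked=[]
Op 6: conn=54 S1=73 S2=42 S3=57 S4=63 blocked=[]
Op 7: conn=54 S1=73 S2=42 S3=63 S4=63 blocked=[]
Op 8: conn=75 S1=73 S2=42 S3=63 S4=63 blocked=[]
Op 9: conn=88 S1=73 S2=42 S3=63 S4=63 blocked=[]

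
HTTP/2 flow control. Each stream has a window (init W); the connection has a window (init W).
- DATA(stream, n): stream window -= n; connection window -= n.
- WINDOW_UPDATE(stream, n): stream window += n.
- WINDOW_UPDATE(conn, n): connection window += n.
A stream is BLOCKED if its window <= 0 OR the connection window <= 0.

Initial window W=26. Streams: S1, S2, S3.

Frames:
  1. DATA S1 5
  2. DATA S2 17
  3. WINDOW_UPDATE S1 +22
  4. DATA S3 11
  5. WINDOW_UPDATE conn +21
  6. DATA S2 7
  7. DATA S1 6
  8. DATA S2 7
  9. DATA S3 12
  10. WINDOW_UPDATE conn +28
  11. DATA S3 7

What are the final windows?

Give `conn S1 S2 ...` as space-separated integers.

Op 1: conn=21 S1=21 S2=26 S3=26 blocked=[]
Op 2: conn=4 S1=21 S2=9 S3=26 blocked=[]
Op 3: conn=4 S1=43 S2=9 S3=26 blocked=[]
Op 4: conn=-7 S1=43 S2=9 S3=15 blocked=[1, 2, 3]
Op 5: conn=14 S1=43 S2=9 S3=15 blocked=[]
Op 6: conn=7 S1=43 S2=2 S3=15 blocked=[]
Op 7: conn=1 S1=37 S2=2 S3=15 blocked=[]
Op 8: conn=-6 S1=37 S2=-5 S3=15 blocked=[1, 2, 3]
Op 9: conn=-18 S1=37 S2=-5 S3=3 blocked=[1, 2, 3]
Op 10: conn=10 S1=37 S2=-5 S3=3 blocked=[2]
Op 11: conn=3 S1=37 S2=-5 S3=-4 blocked=[2, 3]

Answer: 3 37 -5 -4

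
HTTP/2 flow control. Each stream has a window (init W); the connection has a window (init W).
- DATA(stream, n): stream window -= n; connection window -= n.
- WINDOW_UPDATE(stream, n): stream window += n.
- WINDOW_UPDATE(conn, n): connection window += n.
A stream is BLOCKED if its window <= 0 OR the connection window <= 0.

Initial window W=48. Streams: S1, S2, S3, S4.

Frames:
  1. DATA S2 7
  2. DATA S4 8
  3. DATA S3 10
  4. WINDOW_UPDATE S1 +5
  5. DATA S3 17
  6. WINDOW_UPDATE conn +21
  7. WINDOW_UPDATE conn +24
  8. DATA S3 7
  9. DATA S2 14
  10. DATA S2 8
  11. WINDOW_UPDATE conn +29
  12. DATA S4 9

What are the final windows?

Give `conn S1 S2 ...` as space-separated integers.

Op 1: conn=41 S1=48 S2=41 S3=48 S4=48 blocked=[]
Op 2: conn=33 S1=48 S2=41 S3=48 S4=40 blocked=[]
Op 3: conn=23 S1=48 S2=41 S3=38 S4=40 blocked=[]
Op 4: conn=23 S1=53 S2=41 S3=38 S4=40 blocked=[]
Op 5: conn=6 S1=53 S2=41 S3=21 S4=40 blocked=[]
Op 6: conn=27 S1=53 S2=41 S3=21 S4=40 blocked=[]
Op 7: conn=51 S1=53 S2=41 S3=21 S4=40 blocked=[]
Op 8: conn=44 S1=53 S2=41 S3=14 S4=40 blocked=[]
Op 9: conn=30 S1=53 S2=27 S3=14 S4=40 blocked=[]
Op 10: conn=22 S1=53 S2=19 S3=14 S4=40 blocked=[]
Op 11: conn=51 S1=53 S2=19 S3=14 S4=40 blocked=[]
Op 12: conn=42 S1=53 S2=19 S3=14 S4=31 blocked=[]

Answer: 42 53 19 14 31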